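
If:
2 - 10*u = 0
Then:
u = 1/5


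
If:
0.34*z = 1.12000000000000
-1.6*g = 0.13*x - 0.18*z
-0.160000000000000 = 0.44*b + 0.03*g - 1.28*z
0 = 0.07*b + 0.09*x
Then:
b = 9.15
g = 0.95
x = -7.12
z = 3.29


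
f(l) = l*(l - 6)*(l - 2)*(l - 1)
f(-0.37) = 7.65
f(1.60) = 1.69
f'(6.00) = 120.00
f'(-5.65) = -1821.36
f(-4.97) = 2268.66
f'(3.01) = -27.14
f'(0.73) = 4.37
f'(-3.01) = -486.11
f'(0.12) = -7.58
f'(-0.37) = -30.70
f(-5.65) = 3348.56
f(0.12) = -1.17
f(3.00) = -18.00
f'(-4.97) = -1368.78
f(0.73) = -1.32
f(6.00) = 0.00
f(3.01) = -18.27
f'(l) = l*(l - 6)*(l - 2) + l*(l - 6)*(l - 1) + l*(l - 2)*(l - 1) + (l - 6)*(l - 2)*(l - 1) = 4*l^3 - 27*l^2 + 40*l - 12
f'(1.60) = -0.74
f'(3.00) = -27.00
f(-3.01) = 544.85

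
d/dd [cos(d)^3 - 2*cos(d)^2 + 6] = (4 - 3*cos(d))*sin(d)*cos(d)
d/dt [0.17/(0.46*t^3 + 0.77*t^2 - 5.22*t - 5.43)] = (-0.2346*t^2 - 0.2618*t + 0.8874)/(0.46*t^3 + 0.77*t^2 - 5.22*t - 5.43)^2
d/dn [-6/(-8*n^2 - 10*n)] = 3*(-8*n - 5)/(n^2*(4*n + 5)^2)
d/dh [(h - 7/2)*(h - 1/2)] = 2*h - 4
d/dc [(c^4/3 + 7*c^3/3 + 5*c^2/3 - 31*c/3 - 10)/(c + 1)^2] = (2*c^3 + 9*c^2 + 12*c + 29)/(3*(c^2 + 2*c + 1))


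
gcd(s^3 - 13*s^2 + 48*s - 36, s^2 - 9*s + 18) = s - 6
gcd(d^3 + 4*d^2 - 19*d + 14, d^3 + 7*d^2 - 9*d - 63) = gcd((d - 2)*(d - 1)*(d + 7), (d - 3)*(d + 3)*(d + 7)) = d + 7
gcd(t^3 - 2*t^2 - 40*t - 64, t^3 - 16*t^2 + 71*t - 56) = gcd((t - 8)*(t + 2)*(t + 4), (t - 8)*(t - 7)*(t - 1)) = t - 8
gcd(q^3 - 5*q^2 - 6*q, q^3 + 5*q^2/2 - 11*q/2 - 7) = q + 1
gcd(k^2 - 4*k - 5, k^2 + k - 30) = k - 5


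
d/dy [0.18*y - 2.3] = 0.180000000000000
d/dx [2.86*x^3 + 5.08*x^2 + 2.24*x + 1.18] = 8.58*x^2 + 10.16*x + 2.24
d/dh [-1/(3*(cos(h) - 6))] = -sin(h)/(3*(cos(h) - 6)^2)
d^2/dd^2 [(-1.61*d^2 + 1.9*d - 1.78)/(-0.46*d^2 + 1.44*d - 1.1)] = (1.328848*d^3 - 2.628072*d^2 - 1.306032*d + 3.457656)/(0.097336*d^6 - 0.914112*d^5 + 3.559848*d^4 - 7.357824*d^3 + 8.51268*d^2 - 5.2272*d + 1.331)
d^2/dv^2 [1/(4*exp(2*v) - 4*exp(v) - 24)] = ((1 - 4*exp(v))*(-exp(2*v) + exp(v) + 6) - 2*(2*exp(v) - 1)^2*exp(v))*exp(v)/(4*(-exp(2*v) + exp(v) + 6)^3)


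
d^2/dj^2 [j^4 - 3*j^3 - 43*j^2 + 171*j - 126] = 12*j^2 - 18*j - 86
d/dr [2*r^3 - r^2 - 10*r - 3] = 6*r^2 - 2*r - 10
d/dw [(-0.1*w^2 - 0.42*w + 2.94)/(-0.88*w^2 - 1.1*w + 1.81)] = (-0.2596*w^2 + 4.8124*w + 2.4738)/(0.7744*w^4 + 1.936*w^3 - 1.9756*w^2 - 3.982*w + 3.2761)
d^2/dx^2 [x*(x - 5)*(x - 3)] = 6*x - 16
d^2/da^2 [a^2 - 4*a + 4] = 2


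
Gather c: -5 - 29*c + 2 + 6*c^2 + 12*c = 6*c^2 - 17*c - 3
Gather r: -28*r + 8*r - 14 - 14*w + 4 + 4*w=-20*r - 10*w - 10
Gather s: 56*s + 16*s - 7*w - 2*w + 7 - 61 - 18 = 72*s - 9*w - 72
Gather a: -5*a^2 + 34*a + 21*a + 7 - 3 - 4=-5*a^2 + 55*a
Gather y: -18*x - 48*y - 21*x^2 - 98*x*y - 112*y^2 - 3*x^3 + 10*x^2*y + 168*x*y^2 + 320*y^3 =-3*x^3 - 21*x^2 - 18*x + 320*y^3 + y^2*(168*x - 112) + y*(10*x^2 - 98*x - 48)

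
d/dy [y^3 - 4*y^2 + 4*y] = 3*y^2 - 8*y + 4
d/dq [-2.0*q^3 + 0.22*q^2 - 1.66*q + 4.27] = -6.0*q^2 + 0.44*q - 1.66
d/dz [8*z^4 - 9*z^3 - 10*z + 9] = 32*z^3 - 27*z^2 - 10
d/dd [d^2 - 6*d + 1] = 2*d - 6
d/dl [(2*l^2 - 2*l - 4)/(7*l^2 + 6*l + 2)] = 2*(13*l^2 + 32*l + 10)/(49*l^4 + 84*l^3 + 64*l^2 + 24*l + 4)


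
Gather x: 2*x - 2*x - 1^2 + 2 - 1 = 0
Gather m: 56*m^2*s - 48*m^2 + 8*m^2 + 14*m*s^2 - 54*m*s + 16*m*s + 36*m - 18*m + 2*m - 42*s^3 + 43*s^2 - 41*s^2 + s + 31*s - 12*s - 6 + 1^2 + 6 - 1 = m^2*(56*s - 40) + m*(14*s^2 - 38*s + 20) - 42*s^3 + 2*s^2 + 20*s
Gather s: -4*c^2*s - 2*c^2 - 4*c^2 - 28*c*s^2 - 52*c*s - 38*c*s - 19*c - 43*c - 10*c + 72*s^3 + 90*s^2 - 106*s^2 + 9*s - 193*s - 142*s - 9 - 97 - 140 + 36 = -6*c^2 - 72*c + 72*s^3 + s^2*(-28*c - 16) + s*(-4*c^2 - 90*c - 326) - 210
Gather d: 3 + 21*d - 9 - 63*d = -42*d - 6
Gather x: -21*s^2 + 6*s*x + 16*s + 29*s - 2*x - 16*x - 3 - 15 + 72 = -21*s^2 + 45*s + x*(6*s - 18) + 54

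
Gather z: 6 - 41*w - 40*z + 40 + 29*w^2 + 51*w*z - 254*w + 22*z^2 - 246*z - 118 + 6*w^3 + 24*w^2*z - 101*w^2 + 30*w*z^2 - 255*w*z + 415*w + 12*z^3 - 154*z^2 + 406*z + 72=6*w^3 - 72*w^2 + 120*w + 12*z^3 + z^2*(30*w - 132) + z*(24*w^2 - 204*w + 120)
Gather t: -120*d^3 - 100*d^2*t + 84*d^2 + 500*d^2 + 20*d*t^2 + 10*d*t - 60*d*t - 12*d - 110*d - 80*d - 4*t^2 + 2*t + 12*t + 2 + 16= -120*d^3 + 584*d^2 - 202*d + t^2*(20*d - 4) + t*(-100*d^2 - 50*d + 14) + 18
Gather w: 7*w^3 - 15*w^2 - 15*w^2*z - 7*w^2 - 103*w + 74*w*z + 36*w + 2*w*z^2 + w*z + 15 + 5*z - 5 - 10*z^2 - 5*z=7*w^3 + w^2*(-15*z - 22) + w*(2*z^2 + 75*z - 67) - 10*z^2 + 10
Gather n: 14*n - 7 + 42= 14*n + 35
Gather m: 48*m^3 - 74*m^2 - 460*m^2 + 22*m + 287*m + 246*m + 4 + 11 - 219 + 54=48*m^3 - 534*m^2 + 555*m - 150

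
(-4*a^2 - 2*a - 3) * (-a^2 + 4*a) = 4*a^4 - 14*a^3 - 5*a^2 - 12*a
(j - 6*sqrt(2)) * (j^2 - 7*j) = j^3 - 6*sqrt(2)*j^2 - 7*j^2 + 42*sqrt(2)*j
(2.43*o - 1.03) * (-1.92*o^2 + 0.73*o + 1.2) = -4.6656*o^3 + 3.7515*o^2 + 2.1641*o - 1.236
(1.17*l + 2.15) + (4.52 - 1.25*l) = 6.67 - 0.0800000000000001*l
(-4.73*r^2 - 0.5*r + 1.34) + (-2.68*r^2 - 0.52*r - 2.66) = -7.41*r^2 - 1.02*r - 1.32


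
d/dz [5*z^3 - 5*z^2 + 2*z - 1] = 15*z^2 - 10*z + 2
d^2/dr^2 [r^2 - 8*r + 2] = 2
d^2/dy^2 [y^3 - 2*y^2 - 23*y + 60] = 6*y - 4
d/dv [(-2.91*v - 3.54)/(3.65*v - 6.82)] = (119.60028*v - 223.472304)/(3.65*v - 6.82)^3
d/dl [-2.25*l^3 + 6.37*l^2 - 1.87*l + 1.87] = -6.75*l^2 + 12.74*l - 1.87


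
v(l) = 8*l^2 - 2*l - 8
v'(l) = 16*l - 2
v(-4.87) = 191.48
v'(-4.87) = -79.92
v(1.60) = 9.28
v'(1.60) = 23.60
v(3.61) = 89.04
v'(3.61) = 55.76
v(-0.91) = 0.44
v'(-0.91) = -16.56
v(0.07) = -8.10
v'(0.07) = -0.88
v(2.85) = 51.28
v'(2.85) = 43.60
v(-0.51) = -4.90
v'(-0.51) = -10.16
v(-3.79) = 114.49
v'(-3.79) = -62.64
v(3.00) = 58.00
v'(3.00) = 46.00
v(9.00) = 622.00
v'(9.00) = 142.00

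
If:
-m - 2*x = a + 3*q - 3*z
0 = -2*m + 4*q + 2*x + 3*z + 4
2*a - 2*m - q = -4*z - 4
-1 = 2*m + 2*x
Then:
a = 25*z/28 + 1/28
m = 61*z/28 + 45/28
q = 10*z/7 + 6/7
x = -61*z/28 - 59/28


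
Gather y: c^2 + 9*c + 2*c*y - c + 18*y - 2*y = c^2 + 8*c + y*(2*c + 16)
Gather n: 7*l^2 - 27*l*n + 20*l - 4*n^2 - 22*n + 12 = 7*l^2 + 20*l - 4*n^2 + n*(-27*l - 22) + 12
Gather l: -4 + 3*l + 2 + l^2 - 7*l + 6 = l^2 - 4*l + 4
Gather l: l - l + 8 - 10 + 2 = 0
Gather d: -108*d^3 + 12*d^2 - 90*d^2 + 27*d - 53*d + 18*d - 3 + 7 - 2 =-108*d^3 - 78*d^2 - 8*d + 2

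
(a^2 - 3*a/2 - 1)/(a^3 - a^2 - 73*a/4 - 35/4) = 2*(a - 2)/(2*a^2 - 3*a - 35)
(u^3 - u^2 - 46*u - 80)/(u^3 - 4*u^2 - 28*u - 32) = (u + 5)/(u + 2)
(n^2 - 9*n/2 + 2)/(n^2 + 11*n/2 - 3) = (n - 4)/(n + 6)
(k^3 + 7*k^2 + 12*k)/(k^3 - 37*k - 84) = k/(k - 7)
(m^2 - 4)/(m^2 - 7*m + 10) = (m + 2)/(m - 5)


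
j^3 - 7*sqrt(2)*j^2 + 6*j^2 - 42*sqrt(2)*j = j*(j + 6)*(j - 7*sqrt(2))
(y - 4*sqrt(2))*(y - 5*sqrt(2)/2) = y^2 - 13*sqrt(2)*y/2 + 20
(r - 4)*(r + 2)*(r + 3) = r^3 + r^2 - 14*r - 24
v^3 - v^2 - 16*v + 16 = (v - 4)*(v - 1)*(v + 4)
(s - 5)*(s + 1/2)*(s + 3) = s^3 - 3*s^2/2 - 16*s - 15/2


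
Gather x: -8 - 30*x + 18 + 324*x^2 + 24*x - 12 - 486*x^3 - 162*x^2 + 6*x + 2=-486*x^3 + 162*x^2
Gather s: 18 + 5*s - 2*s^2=-2*s^2 + 5*s + 18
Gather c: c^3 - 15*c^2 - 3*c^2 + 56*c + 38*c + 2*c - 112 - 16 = c^3 - 18*c^2 + 96*c - 128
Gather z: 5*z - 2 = 5*z - 2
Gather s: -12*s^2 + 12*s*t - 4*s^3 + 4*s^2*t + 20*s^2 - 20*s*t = -4*s^3 + s^2*(4*t + 8) - 8*s*t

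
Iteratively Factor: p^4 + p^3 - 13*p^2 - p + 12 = (p + 4)*(p^3 - 3*p^2 - p + 3) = (p - 3)*(p + 4)*(p^2 - 1) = (p - 3)*(p - 1)*(p + 4)*(p + 1)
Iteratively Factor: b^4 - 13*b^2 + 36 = (b + 2)*(b^3 - 2*b^2 - 9*b + 18) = (b - 2)*(b + 2)*(b^2 - 9) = (b - 2)*(b + 2)*(b + 3)*(b - 3)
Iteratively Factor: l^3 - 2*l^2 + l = (l - 1)*(l^2 - l) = l*(l - 1)*(l - 1)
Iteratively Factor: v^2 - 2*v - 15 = (v - 5)*(v + 3)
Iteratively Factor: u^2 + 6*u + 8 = (u + 2)*(u + 4)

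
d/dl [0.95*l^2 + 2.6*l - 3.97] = 1.9*l + 2.6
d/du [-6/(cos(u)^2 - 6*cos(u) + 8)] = 12*(3 - cos(u))*sin(u)/(cos(u)^2 - 6*cos(u) + 8)^2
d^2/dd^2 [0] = 0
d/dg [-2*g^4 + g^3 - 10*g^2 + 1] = g*(-8*g^2 + 3*g - 20)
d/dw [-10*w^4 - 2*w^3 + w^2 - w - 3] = -40*w^3 - 6*w^2 + 2*w - 1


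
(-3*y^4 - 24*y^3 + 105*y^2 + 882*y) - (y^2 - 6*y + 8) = -3*y^4 - 24*y^3 + 104*y^2 + 888*y - 8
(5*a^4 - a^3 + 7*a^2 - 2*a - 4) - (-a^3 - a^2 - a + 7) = 5*a^4 + 8*a^2 - a - 11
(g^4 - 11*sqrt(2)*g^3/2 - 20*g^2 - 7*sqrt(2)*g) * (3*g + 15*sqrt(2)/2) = 3*g^5 - 9*sqrt(2)*g^4 - 285*g^3/2 - 171*sqrt(2)*g^2 - 105*g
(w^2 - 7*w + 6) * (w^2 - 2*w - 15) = w^4 - 9*w^3 + 5*w^2 + 93*w - 90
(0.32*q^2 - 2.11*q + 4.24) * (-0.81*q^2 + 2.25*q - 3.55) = -0.2592*q^4 + 2.4291*q^3 - 9.3179*q^2 + 17.0305*q - 15.052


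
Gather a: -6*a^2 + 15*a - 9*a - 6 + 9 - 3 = -6*a^2 + 6*a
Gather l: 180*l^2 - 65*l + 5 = 180*l^2 - 65*l + 5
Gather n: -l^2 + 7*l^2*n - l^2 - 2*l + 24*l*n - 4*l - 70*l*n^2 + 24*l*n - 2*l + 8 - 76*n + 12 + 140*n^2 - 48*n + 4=-2*l^2 - 8*l + n^2*(140 - 70*l) + n*(7*l^2 + 48*l - 124) + 24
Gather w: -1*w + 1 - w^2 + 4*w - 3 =-w^2 + 3*w - 2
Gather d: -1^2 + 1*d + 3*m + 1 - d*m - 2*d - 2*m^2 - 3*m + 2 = d*(-m - 1) - 2*m^2 + 2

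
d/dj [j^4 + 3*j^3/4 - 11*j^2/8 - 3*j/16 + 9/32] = 4*j^3 + 9*j^2/4 - 11*j/4 - 3/16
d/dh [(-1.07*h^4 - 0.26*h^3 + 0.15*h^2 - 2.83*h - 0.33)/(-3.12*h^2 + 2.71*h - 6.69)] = (6.6768*h^5 - 7.8879*h^4 + 27.224*h^3 - 3.2049*h^2 - 4.0662*h + 19.827)/(9.7344*h^4 - 16.9104*h^3 + 49.0897*h^2 - 36.2598*h + 44.7561)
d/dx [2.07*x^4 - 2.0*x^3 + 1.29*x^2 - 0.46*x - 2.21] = 8.28*x^3 - 6.0*x^2 + 2.58*x - 0.46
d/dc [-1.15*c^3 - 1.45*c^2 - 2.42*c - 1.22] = -3.45*c^2 - 2.9*c - 2.42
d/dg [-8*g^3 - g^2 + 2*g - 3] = -24*g^2 - 2*g + 2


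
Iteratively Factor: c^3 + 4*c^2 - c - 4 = (c + 1)*(c^2 + 3*c - 4) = (c - 1)*(c + 1)*(c + 4)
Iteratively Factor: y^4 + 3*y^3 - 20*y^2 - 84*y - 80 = (y + 2)*(y^3 + y^2 - 22*y - 40) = (y - 5)*(y + 2)*(y^2 + 6*y + 8) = (y - 5)*(y + 2)*(y + 4)*(y + 2)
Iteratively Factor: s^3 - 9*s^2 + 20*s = (s - 4)*(s^2 - 5*s) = (s - 5)*(s - 4)*(s)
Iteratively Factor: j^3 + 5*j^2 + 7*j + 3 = (j + 1)*(j^2 + 4*j + 3) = (j + 1)^2*(j + 3)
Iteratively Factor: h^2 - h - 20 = (h + 4)*(h - 5)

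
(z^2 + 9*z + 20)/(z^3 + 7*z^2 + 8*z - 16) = (z + 5)/(z^2 + 3*z - 4)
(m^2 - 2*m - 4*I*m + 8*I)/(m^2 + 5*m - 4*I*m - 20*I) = (m - 2)/(m + 5)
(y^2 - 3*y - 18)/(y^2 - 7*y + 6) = (y + 3)/(y - 1)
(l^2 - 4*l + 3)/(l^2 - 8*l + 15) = (l - 1)/(l - 5)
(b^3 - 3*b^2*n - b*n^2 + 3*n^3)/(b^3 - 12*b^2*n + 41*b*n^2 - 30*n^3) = (b^2 - 2*b*n - 3*n^2)/(b^2 - 11*b*n + 30*n^2)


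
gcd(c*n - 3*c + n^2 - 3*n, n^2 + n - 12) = n - 3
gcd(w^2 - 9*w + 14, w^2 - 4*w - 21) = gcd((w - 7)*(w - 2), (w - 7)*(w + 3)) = w - 7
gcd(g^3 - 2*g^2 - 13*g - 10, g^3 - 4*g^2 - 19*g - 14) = g^2 + 3*g + 2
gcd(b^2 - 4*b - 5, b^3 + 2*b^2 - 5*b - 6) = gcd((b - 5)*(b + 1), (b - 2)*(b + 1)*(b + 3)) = b + 1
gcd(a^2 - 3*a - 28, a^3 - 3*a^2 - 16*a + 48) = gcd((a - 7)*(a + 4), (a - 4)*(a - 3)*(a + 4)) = a + 4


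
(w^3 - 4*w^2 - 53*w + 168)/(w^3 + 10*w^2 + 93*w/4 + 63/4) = 4*(w^2 - 11*w + 24)/(4*w^2 + 12*w + 9)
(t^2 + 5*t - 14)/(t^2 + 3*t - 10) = (t + 7)/(t + 5)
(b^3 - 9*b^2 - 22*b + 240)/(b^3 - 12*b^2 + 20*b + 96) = (b + 5)/(b + 2)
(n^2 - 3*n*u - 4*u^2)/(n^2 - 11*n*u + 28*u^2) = (-n - u)/(-n + 7*u)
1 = 1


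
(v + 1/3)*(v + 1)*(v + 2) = v^3 + 10*v^2/3 + 3*v + 2/3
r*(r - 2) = r^2 - 2*r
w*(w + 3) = w^2 + 3*w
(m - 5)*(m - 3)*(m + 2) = m^3 - 6*m^2 - m + 30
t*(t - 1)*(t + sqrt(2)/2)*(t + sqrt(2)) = t^4 - t^3 + 3*sqrt(2)*t^3/2 - 3*sqrt(2)*t^2/2 + t^2 - t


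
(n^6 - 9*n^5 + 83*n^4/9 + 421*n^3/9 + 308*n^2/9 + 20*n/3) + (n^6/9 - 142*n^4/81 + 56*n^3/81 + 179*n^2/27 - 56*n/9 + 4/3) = 10*n^6/9 - 9*n^5 + 605*n^4/81 + 3845*n^3/81 + 1103*n^2/27 + 4*n/9 + 4/3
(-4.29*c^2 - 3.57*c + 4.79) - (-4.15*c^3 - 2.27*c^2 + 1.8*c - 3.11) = 4.15*c^3 - 2.02*c^2 - 5.37*c + 7.9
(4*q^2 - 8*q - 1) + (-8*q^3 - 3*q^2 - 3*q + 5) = -8*q^3 + q^2 - 11*q + 4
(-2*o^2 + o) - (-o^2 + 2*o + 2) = -o^2 - o - 2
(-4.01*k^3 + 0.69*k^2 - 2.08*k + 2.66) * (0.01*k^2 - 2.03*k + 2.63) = -0.0401*k^5 + 8.1472*k^4 - 11.9678*k^3 + 6.0637*k^2 - 10.8702*k + 6.9958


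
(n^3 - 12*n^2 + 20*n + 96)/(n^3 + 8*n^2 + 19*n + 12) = (n^3 - 12*n^2 + 20*n + 96)/(n^3 + 8*n^2 + 19*n + 12)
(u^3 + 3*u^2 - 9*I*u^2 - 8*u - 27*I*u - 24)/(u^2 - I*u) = u + 3 - 8*I - 24*I/u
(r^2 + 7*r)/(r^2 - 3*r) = (r + 7)/(r - 3)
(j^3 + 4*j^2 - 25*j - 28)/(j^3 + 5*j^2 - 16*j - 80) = (j^2 + 8*j + 7)/(j^2 + 9*j + 20)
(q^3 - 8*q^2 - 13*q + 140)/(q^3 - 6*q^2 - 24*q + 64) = (q^2 - 12*q + 35)/(q^2 - 10*q + 16)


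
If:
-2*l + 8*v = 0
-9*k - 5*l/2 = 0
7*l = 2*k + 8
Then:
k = -5/17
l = 18/17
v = 9/34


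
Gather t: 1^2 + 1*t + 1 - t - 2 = 0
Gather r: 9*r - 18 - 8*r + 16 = r - 2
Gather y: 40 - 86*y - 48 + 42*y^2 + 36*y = 42*y^2 - 50*y - 8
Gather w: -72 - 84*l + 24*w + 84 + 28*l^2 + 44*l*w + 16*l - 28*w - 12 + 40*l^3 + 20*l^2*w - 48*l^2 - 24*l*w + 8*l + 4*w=40*l^3 - 20*l^2 - 60*l + w*(20*l^2 + 20*l)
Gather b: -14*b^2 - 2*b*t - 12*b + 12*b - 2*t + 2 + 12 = -14*b^2 - 2*b*t - 2*t + 14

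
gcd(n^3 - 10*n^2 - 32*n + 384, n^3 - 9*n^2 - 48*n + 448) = n^2 - 16*n + 64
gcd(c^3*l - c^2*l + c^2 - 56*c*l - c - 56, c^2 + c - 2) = 1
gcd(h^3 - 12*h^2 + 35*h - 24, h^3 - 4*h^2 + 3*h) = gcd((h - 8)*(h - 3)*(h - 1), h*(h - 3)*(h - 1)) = h^2 - 4*h + 3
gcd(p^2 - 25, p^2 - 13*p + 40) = p - 5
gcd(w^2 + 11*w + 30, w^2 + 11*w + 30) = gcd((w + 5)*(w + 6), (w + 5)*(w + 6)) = w^2 + 11*w + 30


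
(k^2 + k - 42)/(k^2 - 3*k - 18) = (k + 7)/(k + 3)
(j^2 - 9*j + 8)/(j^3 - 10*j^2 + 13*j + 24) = (j - 1)/(j^2 - 2*j - 3)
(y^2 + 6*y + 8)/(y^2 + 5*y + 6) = (y + 4)/(y + 3)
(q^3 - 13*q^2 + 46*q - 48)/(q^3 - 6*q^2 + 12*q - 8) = (q^2 - 11*q + 24)/(q^2 - 4*q + 4)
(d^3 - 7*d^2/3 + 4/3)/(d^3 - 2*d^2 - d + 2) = (d + 2/3)/(d + 1)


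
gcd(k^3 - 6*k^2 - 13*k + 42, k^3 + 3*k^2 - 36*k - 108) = k + 3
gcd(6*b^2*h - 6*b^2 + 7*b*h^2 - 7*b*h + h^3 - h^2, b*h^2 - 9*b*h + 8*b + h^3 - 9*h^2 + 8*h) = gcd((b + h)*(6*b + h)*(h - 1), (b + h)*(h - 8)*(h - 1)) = b*h - b + h^2 - h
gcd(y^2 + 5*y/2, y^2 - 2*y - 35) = 1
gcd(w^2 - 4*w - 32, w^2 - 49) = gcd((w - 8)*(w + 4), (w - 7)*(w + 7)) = 1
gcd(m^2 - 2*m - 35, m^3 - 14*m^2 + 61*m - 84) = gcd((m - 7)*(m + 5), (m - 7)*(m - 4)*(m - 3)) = m - 7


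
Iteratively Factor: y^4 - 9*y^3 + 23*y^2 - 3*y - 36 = (y - 4)*(y^3 - 5*y^2 + 3*y + 9) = (y - 4)*(y - 3)*(y^2 - 2*y - 3) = (y - 4)*(y - 3)^2*(y + 1)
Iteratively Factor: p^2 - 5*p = (p - 5)*(p)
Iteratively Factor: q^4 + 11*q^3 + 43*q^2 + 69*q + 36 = (q + 4)*(q^3 + 7*q^2 + 15*q + 9) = (q + 3)*(q + 4)*(q^2 + 4*q + 3) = (q + 1)*(q + 3)*(q + 4)*(q + 3)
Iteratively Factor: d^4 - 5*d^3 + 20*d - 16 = (d - 4)*(d^3 - d^2 - 4*d + 4) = (d - 4)*(d + 2)*(d^2 - 3*d + 2) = (d - 4)*(d - 1)*(d + 2)*(d - 2)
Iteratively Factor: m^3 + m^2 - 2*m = (m)*(m^2 + m - 2) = m*(m - 1)*(m + 2)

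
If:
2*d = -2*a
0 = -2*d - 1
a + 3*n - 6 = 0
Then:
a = 1/2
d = -1/2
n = 11/6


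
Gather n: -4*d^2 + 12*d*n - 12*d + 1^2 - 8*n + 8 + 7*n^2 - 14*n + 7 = -4*d^2 - 12*d + 7*n^2 + n*(12*d - 22) + 16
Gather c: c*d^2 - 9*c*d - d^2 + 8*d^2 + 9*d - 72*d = c*(d^2 - 9*d) + 7*d^2 - 63*d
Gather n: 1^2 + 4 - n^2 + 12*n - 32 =-n^2 + 12*n - 27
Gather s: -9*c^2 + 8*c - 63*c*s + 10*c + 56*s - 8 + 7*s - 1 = -9*c^2 + 18*c + s*(63 - 63*c) - 9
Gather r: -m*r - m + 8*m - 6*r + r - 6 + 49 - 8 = 7*m + r*(-m - 5) + 35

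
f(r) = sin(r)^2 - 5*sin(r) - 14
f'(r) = 2*sin(r)*cos(r) - 5*cos(r)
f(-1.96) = -8.52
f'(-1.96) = 2.60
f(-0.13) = -13.34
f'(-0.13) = -5.21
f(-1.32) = -8.22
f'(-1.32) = -1.72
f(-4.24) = -17.66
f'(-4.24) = 1.46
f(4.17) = -8.98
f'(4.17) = 3.47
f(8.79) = -16.61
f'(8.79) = 3.07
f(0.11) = -14.54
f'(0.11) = -4.75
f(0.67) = -16.72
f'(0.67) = -2.95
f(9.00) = -15.89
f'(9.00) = 3.80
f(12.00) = -11.03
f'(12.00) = -5.12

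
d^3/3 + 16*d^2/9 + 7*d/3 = d*(d/3 + 1)*(d + 7/3)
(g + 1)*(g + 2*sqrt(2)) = g^2 + g + 2*sqrt(2)*g + 2*sqrt(2)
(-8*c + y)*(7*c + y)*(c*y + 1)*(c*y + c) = -56*c^4*y^2 - 56*c^4*y - c^3*y^3 - c^3*y^2 - 56*c^3*y - 56*c^3 + c^2*y^4 + c^2*y^3 - c^2*y^2 - c^2*y + c*y^3 + c*y^2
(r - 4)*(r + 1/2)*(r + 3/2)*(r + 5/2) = r^4 + r^3/2 - 49*r^2/4 - 169*r/8 - 15/2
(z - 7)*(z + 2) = z^2 - 5*z - 14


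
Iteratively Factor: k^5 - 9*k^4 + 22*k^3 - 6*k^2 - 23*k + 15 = (k - 5)*(k^4 - 4*k^3 + 2*k^2 + 4*k - 3) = (k - 5)*(k - 1)*(k^3 - 3*k^2 - k + 3) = (k - 5)*(k - 3)*(k - 1)*(k^2 - 1) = (k - 5)*(k - 3)*(k - 1)*(k + 1)*(k - 1)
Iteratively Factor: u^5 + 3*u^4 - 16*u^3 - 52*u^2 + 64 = (u - 4)*(u^4 + 7*u^3 + 12*u^2 - 4*u - 16) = (u - 4)*(u + 4)*(u^3 + 3*u^2 - 4) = (u - 4)*(u + 2)*(u + 4)*(u^2 + u - 2) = (u - 4)*(u - 1)*(u + 2)*(u + 4)*(u + 2)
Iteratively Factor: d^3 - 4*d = (d + 2)*(d^2 - 2*d) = d*(d + 2)*(d - 2)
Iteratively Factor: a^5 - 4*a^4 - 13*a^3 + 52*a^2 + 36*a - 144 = (a - 4)*(a^4 - 13*a^2 + 36) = (a - 4)*(a + 3)*(a^3 - 3*a^2 - 4*a + 12) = (a - 4)*(a + 2)*(a + 3)*(a^2 - 5*a + 6) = (a - 4)*(a - 2)*(a + 2)*(a + 3)*(a - 3)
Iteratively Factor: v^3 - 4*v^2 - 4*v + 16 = (v + 2)*(v^2 - 6*v + 8) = (v - 4)*(v + 2)*(v - 2)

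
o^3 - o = o*(o - 1)*(o + 1)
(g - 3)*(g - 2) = g^2 - 5*g + 6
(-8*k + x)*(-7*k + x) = 56*k^2 - 15*k*x + x^2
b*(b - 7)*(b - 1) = b^3 - 8*b^2 + 7*b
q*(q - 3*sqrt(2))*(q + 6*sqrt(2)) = q^3 + 3*sqrt(2)*q^2 - 36*q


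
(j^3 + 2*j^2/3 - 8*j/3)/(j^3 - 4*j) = (j - 4/3)/(j - 2)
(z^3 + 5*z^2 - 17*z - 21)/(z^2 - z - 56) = (z^2 - 2*z - 3)/(z - 8)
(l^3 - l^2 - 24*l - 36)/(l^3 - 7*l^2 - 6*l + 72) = (l + 2)/(l - 4)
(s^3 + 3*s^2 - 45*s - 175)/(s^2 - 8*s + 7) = (s^2 + 10*s + 25)/(s - 1)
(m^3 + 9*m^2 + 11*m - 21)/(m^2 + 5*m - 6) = (m^2 + 10*m + 21)/(m + 6)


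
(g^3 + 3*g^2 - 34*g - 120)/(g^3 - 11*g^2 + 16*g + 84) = (g^2 + 9*g + 20)/(g^2 - 5*g - 14)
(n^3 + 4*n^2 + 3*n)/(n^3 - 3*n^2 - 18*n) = (n + 1)/(n - 6)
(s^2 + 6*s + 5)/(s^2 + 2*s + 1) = (s + 5)/(s + 1)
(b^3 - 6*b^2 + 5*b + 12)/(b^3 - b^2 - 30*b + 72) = (b + 1)/(b + 6)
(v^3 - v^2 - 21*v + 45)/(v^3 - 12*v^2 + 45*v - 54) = (v + 5)/(v - 6)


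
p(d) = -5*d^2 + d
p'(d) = 1 - 10*d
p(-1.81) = -18.19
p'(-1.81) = 19.10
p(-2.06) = -23.28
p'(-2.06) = 21.60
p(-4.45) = -103.46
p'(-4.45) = 45.50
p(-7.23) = -268.59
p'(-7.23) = 73.30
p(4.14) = -81.56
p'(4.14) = -40.40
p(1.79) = -14.23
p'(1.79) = -16.90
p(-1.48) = -12.43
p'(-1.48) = 15.80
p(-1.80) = -18.00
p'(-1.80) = 19.00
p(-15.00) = -1140.00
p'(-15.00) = 151.00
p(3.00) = -42.00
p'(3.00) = -29.00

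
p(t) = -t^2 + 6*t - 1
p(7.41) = -11.45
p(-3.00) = -28.00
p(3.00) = 8.00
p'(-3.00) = 12.00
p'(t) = 6 - 2*t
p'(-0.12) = 6.24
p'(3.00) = 0.00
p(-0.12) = -1.73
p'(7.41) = -8.82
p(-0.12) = -1.73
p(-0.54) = -4.53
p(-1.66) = -13.72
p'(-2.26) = 10.52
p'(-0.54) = 7.08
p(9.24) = -30.94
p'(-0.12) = 6.24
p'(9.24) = -12.48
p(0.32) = 0.82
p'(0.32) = 5.36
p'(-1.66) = 9.32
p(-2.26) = -19.67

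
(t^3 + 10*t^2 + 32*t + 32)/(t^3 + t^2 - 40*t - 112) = (t + 2)/(t - 7)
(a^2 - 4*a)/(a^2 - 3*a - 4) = a/(a + 1)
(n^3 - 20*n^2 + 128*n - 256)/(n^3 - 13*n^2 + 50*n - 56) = (n^2 - 16*n + 64)/(n^2 - 9*n + 14)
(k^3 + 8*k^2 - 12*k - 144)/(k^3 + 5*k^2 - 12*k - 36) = (k^2 + 2*k - 24)/(k^2 - k - 6)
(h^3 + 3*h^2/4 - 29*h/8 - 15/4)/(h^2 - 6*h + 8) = (8*h^2 + 22*h + 15)/(8*(h - 4))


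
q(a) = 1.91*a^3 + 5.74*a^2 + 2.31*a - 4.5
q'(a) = 5.73*a^2 + 11.48*a + 2.31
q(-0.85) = -3.49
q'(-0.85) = -3.31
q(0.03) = -4.43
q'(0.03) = 2.66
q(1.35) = 13.78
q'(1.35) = 28.25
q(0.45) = -2.12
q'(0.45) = 8.64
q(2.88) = 95.39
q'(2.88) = 82.90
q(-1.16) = -2.44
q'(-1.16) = -3.30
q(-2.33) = -2.88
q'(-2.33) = 6.67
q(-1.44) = -1.63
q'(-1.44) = -2.34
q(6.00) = 628.56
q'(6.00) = 277.47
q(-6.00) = -224.28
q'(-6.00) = 139.71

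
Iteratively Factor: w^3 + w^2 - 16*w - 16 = (w - 4)*(w^2 + 5*w + 4) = (w - 4)*(w + 4)*(w + 1)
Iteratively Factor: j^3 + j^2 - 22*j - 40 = (j - 5)*(j^2 + 6*j + 8) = (j - 5)*(j + 2)*(j + 4)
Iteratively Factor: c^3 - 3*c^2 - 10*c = (c - 5)*(c^2 + 2*c) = (c - 5)*(c + 2)*(c)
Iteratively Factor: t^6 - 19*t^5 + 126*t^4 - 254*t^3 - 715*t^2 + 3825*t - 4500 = (t - 5)*(t^5 - 14*t^4 + 56*t^3 + 26*t^2 - 585*t + 900) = (t - 5)^2*(t^4 - 9*t^3 + 11*t^2 + 81*t - 180) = (t - 5)^2*(t - 3)*(t^3 - 6*t^2 - 7*t + 60) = (t - 5)^2*(t - 4)*(t - 3)*(t^2 - 2*t - 15) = (t - 5)^3*(t - 4)*(t - 3)*(t + 3)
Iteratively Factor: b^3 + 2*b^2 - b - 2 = (b - 1)*(b^2 + 3*b + 2) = (b - 1)*(b + 2)*(b + 1)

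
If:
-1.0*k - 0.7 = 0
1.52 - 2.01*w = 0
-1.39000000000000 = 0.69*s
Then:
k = -0.70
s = -2.01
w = 0.76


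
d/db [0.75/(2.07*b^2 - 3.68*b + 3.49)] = (2.76 - 3.105*b)/(2.07*b^2 - 3.68*b + 3.49)^2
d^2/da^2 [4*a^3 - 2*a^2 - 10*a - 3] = 24*a - 4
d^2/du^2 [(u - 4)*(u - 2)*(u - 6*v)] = 6*u - 12*v - 12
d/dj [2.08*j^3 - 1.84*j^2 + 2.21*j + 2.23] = 6.24*j^2 - 3.68*j + 2.21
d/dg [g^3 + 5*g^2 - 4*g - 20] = 3*g^2 + 10*g - 4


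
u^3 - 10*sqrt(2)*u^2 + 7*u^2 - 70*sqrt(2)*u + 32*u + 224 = (u + 7)*(u - 8*sqrt(2))*(u - 2*sqrt(2))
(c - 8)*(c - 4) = c^2 - 12*c + 32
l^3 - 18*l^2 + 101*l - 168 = (l - 8)*(l - 7)*(l - 3)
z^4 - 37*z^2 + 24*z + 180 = (z - 5)*(z - 3)*(z + 2)*(z + 6)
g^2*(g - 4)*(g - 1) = g^4 - 5*g^3 + 4*g^2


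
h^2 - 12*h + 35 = (h - 7)*(h - 5)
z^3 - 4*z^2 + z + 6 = (z - 3)*(z - 2)*(z + 1)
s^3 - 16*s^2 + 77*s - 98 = (s - 7)^2*(s - 2)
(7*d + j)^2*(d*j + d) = 49*d^3*j + 49*d^3 + 14*d^2*j^2 + 14*d^2*j + d*j^3 + d*j^2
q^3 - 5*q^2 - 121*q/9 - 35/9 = (q - 7)*(q + 1/3)*(q + 5/3)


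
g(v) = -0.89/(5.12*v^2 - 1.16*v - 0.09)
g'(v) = -0.89*(1.16 - 10.24*v)/(5.12*v^2 - 1.16*v - 0.09)^2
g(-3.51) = -0.01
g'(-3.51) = -0.01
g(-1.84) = -0.05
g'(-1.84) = -0.05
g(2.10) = -0.04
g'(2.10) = 0.05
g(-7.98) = -0.00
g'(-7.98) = -0.00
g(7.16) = -0.00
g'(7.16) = 0.00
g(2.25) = -0.04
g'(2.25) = 0.04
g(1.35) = -0.12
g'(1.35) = 0.19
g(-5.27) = -0.01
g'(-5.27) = -0.00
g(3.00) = -0.02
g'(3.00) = 0.01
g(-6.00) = -0.00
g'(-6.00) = -0.00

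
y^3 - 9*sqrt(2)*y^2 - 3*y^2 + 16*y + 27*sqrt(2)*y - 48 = (y - 3)*(y - 8*sqrt(2))*(y - sqrt(2))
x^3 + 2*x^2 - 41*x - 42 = (x - 6)*(x + 1)*(x + 7)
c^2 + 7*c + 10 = (c + 2)*(c + 5)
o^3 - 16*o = o*(o - 4)*(o + 4)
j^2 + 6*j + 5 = (j + 1)*(j + 5)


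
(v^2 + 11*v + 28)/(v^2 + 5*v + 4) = (v + 7)/(v + 1)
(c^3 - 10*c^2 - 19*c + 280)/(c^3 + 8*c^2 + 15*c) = (c^2 - 15*c + 56)/(c*(c + 3))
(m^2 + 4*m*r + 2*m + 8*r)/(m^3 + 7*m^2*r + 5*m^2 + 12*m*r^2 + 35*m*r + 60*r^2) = (m + 2)/(m^2 + 3*m*r + 5*m + 15*r)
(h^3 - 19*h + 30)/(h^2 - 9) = (h^2 + 3*h - 10)/(h + 3)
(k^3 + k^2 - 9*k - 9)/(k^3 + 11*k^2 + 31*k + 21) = (k - 3)/(k + 7)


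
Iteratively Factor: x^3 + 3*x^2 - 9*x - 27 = (x + 3)*(x^2 - 9) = (x - 3)*(x + 3)*(x + 3)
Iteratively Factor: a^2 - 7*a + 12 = (a - 3)*(a - 4)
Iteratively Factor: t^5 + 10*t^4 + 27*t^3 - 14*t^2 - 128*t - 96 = (t - 2)*(t^4 + 12*t^3 + 51*t^2 + 88*t + 48) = (t - 2)*(t + 4)*(t^3 + 8*t^2 + 19*t + 12) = (t - 2)*(t + 4)^2*(t^2 + 4*t + 3) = (t - 2)*(t + 3)*(t + 4)^2*(t + 1)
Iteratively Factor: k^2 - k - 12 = (k - 4)*(k + 3)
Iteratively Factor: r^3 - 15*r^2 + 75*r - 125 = (r - 5)*(r^2 - 10*r + 25) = (r - 5)^2*(r - 5)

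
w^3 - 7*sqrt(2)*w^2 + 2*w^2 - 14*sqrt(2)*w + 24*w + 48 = (w + 2)*(w - 4*sqrt(2))*(w - 3*sqrt(2))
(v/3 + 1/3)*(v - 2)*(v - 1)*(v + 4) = v^4/3 + 2*v^3/3 - 3*v^2 - 2*v/3 + 8/3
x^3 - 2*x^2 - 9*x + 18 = (x - 3)*(x - 2)*(x + 3)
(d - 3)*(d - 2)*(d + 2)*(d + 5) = d^4 + 2*d^3 - 19*d^2 - 8*d + 60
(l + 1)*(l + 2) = l^2 + 3*l + 2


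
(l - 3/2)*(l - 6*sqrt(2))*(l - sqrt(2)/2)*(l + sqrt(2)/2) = l^4 - 6*sqrt(2)*l^3 - 3*l^3/2 - l^2/2 + 9*sqrt(2)*l^2 + 3*l/4 + 3*sqrt(2)*l - 9*sqrt(2)/2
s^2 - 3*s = s*(s - 3)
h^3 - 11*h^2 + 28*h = h*(h - 7)*(h - 4)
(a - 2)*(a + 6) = a^2 + 4*a - 12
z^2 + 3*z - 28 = (z - 4)*(z + 7)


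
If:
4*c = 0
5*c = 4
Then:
No Solution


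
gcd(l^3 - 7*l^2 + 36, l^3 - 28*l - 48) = l^2 - 4*l - 12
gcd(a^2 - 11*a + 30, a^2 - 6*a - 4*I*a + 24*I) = a - 6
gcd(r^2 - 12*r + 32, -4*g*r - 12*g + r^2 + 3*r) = 1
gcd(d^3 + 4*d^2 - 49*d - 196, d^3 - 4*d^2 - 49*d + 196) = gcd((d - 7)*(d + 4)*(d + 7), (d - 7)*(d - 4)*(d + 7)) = d^2 - 49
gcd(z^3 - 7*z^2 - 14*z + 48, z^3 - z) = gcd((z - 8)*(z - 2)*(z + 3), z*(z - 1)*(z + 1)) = 1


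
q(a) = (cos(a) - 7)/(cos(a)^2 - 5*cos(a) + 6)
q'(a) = (2*sin(a)*cos(a) - 5*sin(a))*(cos(a) - 7)/(cos(a)^2 - 5*cos(a) + 6)^2 - sin(a)/(cos(a)^2 - 5*cos(a) + 6)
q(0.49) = -2.58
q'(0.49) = 1.46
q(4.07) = -0.81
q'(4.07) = -0.35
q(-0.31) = -2.82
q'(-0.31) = -1.10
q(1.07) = -1.70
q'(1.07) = 1.35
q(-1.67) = -1.09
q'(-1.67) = -0.71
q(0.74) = -2.19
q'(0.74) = 1.59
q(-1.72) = -1.06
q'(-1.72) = -0.67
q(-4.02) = -0.80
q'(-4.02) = 0.32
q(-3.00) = -0.67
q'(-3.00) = -0.04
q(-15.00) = -0.75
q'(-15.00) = -0.24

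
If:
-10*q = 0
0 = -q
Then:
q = 0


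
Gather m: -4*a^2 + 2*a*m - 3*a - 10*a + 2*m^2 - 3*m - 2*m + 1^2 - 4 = -4*a^2 - 13*a + 2*m^2 + m*(2*a - 5) - 3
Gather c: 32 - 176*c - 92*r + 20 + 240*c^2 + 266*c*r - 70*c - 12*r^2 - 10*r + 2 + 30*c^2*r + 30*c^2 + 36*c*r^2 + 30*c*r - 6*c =c^2*(30*r + 270) + c*(36*r^2 + 296*r - 252) - 12*r^2 - 102*r + 54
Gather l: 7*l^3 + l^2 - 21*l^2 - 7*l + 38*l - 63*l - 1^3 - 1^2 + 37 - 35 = 7*l^3 - 20*l^2 - 32*l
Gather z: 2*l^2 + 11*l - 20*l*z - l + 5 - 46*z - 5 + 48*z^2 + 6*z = 2*l^2 + 10*l + 48*z^2 + z*(-20*l - 40)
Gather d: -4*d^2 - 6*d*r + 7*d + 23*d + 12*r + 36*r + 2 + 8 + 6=-4*d^2 + d*(30 - 6*r) + 48*r + 16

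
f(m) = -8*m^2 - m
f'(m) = -16*m - 1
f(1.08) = -10.41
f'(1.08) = -18.28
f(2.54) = -54.15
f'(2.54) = -41.64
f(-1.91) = -27.27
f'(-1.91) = 29.56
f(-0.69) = -3.12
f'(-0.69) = 10.04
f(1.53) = -20.26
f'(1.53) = -25.48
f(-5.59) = -244.39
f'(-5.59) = 88.44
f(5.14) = -216.50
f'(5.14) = -83.24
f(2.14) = -38.78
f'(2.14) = -35.24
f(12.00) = -1164.00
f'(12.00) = -193.00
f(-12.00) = -1140.00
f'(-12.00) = 191.00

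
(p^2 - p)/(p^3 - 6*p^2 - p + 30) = p*(p - 1)/(p^3 - 6*p^2 - p + 30)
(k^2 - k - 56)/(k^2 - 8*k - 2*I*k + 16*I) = (k + 7)/(k - 2*I)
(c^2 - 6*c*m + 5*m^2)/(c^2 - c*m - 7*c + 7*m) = (c - 5*m)/(c - 7)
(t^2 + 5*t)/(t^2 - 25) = t/(t - 5)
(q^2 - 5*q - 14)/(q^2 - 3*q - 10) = (q - 7)/(q - 5)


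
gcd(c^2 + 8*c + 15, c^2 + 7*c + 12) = c + 3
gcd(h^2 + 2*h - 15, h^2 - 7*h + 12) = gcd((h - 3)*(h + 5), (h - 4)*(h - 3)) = h - 3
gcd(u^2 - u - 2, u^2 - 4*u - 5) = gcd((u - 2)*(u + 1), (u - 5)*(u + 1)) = u + 1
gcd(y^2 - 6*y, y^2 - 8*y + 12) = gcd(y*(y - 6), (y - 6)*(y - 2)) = y - 6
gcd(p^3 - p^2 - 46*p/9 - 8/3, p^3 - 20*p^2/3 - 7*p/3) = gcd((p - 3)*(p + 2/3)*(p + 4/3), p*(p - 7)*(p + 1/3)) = 1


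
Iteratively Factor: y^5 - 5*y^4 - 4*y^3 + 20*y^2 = (y - 5)*(y^4 - 4*y^2) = y*(y - 5)*(y^3 - 4*y) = y^2*(y - 5)*(y^2 - 4) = y^2*(y - 5)*(y - 2)*(y + 2)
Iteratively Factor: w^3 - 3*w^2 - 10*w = (w + 2)*(w^2 - 5*w) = (w - 5)*(w + 2)*(w)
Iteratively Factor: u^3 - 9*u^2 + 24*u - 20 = (u - 5)*(u^2 - 4*u + 4) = (u - 5)*(u - 2)*(u - 2)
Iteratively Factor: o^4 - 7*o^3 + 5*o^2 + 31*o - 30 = (o - 1)*(o^3 - 6*o^2 - o + 30) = (o - 1)*(o + 2)*(o^2 - 8*o + 15) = (o - 5)*(o - 1)*(o + 2)*(o - 3)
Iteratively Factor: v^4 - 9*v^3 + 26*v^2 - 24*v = (v - 4)*(v^3 - 5*v^2 + 6*v) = (v - 4)*(v - 3)*(v^2 - 2*v) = (v - 4)*(v - 3)*(v - 2)*(v)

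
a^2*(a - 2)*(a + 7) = a^4 + 5*a^3 - 14*a^2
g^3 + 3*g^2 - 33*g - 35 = (g - 5)*(g + 1)*(g + 7)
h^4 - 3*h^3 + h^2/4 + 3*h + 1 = (h - 2)^2*(h + 1/2)^2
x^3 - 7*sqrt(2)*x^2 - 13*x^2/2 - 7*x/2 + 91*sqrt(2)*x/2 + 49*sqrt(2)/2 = (x - 7)*(x + 1/2)*(x - 7*sqrt(2))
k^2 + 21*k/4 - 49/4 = (k - 7/4)*(k + 7)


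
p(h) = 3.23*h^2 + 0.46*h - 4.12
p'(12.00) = 77.98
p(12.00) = 466.52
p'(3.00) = 19.84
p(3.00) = 26.33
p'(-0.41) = -2.19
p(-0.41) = -3.77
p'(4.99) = 32.70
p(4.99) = 78.60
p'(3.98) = 26.17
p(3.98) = 48.88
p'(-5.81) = -37.07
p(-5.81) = 102.24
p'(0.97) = 6.73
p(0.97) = -0.63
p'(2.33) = 15.51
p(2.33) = 14.49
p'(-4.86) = -30.94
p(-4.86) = 69.94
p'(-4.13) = -26.22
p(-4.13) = 49.07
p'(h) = 6.46*h + 0.46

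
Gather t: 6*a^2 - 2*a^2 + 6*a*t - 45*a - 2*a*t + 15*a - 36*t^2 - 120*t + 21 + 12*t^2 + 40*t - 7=4*a^2 - 30*a - 24*t^2 + t*(4*a - 80) + 14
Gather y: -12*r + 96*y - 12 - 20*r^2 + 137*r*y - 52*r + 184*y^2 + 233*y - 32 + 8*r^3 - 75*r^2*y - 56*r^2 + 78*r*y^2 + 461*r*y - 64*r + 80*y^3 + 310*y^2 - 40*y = 8*r^3 - 76*r^2 - 128*r + 80*y^3 + y^2*(78*r + 494) + y*(-75*r^2 + 598*r + 289) - 44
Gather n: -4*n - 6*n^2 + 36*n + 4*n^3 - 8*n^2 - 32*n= 4*n^3 - 14*n^2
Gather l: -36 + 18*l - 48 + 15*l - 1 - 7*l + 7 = 26*l - 78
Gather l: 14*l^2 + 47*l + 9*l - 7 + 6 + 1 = 14*l^2 + 56*l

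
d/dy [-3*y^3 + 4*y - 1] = 4 - 9*y^2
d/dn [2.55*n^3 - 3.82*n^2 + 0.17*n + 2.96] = 7.65*n^2 - 7.64*n + 0.17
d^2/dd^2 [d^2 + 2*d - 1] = 2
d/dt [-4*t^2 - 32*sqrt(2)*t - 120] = -8*t - 32*sqrt(2)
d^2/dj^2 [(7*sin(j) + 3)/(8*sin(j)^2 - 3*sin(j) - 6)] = (448*sin(j)^5 + 936*sin(j)^4 + 904*sin(j)^3 - 675*sin(j)^2 - 1386*sin(j) - 90)/(-8*sin(j)^2 + 3*sin(j) + 6)^3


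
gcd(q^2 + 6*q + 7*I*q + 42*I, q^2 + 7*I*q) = q + 7*I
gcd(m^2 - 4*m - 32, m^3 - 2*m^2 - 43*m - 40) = m - 8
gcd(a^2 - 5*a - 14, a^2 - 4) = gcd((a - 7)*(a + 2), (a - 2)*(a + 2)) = a + 2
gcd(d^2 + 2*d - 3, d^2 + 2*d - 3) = d^2 + 2*d - 3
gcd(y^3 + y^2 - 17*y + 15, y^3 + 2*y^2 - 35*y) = 1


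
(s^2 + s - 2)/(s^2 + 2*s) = (s - 1)/s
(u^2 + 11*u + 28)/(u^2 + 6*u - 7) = (u + 4)/(u - 1)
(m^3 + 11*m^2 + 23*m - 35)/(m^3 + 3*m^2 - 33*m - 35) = (m^2 + 4*m - 5)/(m^2 - 4*m - 5)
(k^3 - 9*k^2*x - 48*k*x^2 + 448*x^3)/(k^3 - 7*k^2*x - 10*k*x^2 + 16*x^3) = (-k^2 + k*x + 56*x^2)/(-k^2 - k*x + 2*x^2)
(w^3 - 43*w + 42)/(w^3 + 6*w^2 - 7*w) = (w - 6)/w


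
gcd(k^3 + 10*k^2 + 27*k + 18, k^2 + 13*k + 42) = k + 6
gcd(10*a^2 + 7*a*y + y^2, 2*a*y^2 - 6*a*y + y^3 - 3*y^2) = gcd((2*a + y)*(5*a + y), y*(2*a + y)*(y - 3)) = 2*a + y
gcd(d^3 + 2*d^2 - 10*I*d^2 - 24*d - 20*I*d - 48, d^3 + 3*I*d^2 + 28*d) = d - 4*I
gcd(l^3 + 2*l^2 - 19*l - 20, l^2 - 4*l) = l - 4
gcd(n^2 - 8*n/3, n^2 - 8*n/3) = n^2 - 8*n/3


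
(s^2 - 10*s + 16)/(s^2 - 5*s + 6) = (s - 8)/(s - 3)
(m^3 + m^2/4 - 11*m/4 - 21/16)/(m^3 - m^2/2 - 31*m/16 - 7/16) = (4*m^2 + 8*m + 3)/(4*m^2 + 5*m + 1)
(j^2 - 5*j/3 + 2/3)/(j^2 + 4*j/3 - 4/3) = (j - 1)/(j + 2)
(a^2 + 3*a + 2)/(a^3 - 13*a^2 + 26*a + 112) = (a + 1)/(a^2 - 15*a + 56)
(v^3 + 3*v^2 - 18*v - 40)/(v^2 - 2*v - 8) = v + 5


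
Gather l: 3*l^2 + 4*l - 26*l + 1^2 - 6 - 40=3*l^2 - 22*l - 45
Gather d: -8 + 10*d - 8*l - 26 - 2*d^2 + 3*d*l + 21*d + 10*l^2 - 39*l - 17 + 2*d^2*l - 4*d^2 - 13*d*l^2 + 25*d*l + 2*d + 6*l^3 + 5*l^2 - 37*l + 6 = d^2*(2*l - 6) + d*(-13*l^2 + 28*l + 33) + 6*l^3 + 15*l^2 - 84*l - 45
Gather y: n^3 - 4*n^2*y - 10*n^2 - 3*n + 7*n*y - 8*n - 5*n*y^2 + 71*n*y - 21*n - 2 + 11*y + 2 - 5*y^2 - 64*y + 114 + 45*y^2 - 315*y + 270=n^3 - 10*n^2 - 32*n + y^2*(40 - 5*n) + y*(-4*n^2 + 78*n - 368) + 384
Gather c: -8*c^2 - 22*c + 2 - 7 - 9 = -8*c^2 - 22*c - 14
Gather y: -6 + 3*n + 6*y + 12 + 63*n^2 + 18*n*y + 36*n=63*n^2 + 39*n + y*(18*n + 6) + 6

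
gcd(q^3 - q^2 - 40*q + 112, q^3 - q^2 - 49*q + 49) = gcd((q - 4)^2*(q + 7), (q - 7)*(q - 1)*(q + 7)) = q + 7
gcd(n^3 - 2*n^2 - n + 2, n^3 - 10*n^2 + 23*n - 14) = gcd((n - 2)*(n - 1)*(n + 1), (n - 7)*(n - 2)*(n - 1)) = n^2 - 3*n + 2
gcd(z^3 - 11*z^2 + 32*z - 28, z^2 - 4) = z - 2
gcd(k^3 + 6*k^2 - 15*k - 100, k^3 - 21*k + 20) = k^2 + k - 20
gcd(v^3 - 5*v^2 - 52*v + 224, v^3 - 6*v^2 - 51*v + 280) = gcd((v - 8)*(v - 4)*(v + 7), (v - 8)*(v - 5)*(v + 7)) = v^2 - v - 56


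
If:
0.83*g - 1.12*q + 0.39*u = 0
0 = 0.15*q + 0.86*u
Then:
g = -8.20642570281125*u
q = -5.73333333333333*u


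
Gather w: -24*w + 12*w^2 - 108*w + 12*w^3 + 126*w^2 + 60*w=12*w^3 + 138*w^2 - 72*w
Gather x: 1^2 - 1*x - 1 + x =0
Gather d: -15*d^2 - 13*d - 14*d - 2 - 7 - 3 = -15*d^2 - 27*d - 12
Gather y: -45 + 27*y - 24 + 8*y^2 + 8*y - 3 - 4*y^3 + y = -4*y^3 + 8*y^2 + 36*y - 72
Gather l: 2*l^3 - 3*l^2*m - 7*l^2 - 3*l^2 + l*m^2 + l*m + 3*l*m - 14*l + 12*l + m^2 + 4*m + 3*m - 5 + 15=2*l^3 + l^2*(-3*m - 10) + l*(m^2 + 4*m - 2) + m^2 + 7*m + 10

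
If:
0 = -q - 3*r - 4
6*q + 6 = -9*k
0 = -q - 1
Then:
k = 0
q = -1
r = -1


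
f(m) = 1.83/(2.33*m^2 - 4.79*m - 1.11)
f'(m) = 1.83*(4.79 - 4.66*m)/(2.33*m^2 - 4.79*m - 1.11)^2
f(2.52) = 1.13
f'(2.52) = -4.87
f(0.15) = -1.03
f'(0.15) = 2.37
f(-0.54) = 0.85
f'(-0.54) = 2.88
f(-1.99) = 0.10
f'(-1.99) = 0.08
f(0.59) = -0.59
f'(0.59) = 0.38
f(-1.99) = 0.10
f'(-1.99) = 0.08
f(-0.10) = -3.01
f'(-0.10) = 26.05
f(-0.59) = 0.72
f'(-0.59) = 2.16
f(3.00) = 0.33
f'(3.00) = -0.56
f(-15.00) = 0.00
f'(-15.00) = 0.00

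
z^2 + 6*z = z*(z + 6)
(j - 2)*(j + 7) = j^2 + 5*j - 14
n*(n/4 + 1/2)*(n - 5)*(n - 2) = n^4/4 - 5*n^3/4 - n^2 + 5*n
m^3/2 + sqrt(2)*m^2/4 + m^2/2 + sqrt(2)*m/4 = m*(m/2 + 1/2)*(m + sqrt(2)/2)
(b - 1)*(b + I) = b^2 - b + I*b - I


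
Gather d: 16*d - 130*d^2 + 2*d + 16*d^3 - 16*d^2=16*d^3 - 146*d^2 + 18*d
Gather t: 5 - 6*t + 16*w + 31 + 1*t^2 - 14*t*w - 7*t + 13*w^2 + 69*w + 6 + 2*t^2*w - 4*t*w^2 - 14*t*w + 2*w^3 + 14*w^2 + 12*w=t^2*(2*w + 1) + t*(-4*w^2 - 28*w - 13) + 2*w^3 + 27*w^2 + 97*w + 42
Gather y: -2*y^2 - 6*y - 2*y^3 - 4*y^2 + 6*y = -2*y^3 - 6*y^2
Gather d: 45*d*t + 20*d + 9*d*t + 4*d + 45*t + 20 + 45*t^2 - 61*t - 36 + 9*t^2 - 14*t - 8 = d*(54*t + 24) + 54*t^2 - 30*t - 24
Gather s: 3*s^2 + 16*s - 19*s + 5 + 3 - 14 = 3*s^2 - 3*s - 6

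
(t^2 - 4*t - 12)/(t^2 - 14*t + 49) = (t^2 - 4*t - 12)/(t^2 - 14*t + 49)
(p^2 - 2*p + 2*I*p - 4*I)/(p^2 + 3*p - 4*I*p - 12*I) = (p^2 + 2*p*(-1 + I) - 4*I)/(p^2 + p*(3 - 4*I) - 12*I)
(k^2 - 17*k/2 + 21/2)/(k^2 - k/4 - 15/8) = 4*(k - 7)/(4*k + 5)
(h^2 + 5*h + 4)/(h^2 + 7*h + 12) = (h + 1)/(h + 3)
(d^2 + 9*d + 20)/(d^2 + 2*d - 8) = (d + 5)/(d - 2)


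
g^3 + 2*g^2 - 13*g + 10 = (g - 2)*(g - 1)*(g + 5)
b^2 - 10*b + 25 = (b - 5)^2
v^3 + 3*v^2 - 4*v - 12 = (v - 2)*(v + 2)*(v + 3)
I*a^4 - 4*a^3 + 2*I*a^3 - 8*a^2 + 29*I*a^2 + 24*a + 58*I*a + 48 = (a + 2)*(a - 3*I)*(a + 8*I)*(I*a + 1)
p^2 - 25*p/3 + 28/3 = (p - 7)*(p - 4/3)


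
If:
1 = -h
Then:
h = -1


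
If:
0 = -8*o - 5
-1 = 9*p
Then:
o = -5/8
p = -1/9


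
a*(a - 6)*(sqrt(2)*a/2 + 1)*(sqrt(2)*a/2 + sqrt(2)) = a^4/2 - 2*a^3 + sqrt(2)*a^3/2 - 6*a^2 - 2*sqrt(2)*a^2 - 6*sqrt(2)*a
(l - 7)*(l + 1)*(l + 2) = l^3 - 4*l^2 - 19*l - 14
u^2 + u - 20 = (u - 4)*(u + 5)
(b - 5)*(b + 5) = b^2 - 25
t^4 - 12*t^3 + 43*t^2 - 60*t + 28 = (t - 7)*(t - 2)^2*(t - 1)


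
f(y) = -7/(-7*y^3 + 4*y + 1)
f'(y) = -7*(21*y^2 - 4)/(-7*y^3 + 4*y + 1)^2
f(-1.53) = -0.35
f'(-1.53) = -0.79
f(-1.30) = -0.63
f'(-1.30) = -1.76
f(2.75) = 0.05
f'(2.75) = -0.06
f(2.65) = 0.06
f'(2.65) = -0.07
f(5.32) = 0.01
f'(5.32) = -0.00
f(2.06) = 0.13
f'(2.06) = -0.22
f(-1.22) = -0.79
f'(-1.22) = -2.45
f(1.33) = 0.69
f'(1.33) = -2.25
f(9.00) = 0.00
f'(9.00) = 0.00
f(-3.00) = -0.04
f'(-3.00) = -0.04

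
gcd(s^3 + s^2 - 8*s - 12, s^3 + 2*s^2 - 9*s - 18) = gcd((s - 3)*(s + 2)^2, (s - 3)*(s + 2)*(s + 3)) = s^2 - s - 6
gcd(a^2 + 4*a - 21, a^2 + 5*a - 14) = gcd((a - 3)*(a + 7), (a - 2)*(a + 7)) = a + 7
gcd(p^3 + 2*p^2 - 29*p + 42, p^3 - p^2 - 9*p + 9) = p - 3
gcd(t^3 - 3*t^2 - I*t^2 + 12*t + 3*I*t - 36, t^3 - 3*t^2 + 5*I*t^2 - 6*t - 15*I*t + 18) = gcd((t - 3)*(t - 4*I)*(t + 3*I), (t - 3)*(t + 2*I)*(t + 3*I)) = t^2 + t*(-3 + 3*I) - 9*I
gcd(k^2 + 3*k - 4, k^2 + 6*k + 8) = k + 4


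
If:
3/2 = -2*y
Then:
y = -3/4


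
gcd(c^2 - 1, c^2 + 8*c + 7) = c + 1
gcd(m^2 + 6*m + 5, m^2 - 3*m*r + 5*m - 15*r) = m + 5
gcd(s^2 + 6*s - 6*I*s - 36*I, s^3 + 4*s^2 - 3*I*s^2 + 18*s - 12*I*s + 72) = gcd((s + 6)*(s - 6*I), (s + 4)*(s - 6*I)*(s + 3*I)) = s - 6*I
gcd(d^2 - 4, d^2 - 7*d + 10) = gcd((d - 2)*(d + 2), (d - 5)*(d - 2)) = d - 2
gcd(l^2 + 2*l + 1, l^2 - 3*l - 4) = l + 1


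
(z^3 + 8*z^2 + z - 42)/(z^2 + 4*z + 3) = (z^2 + 5*z - 14)/(z + 1)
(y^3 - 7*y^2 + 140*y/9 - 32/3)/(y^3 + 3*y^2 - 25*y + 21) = (y^2 - 4*y + 32/9)/(y^2 + 6*y - 7)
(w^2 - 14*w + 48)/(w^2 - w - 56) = (w - 6)/(w + 7)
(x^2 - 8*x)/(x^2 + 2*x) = (x - 8)/(x + 2)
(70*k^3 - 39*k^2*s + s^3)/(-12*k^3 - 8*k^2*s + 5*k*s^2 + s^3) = (-35*k^2 + 2*k*s + s^2)/(6*k^2 + 7*k*s + s^2)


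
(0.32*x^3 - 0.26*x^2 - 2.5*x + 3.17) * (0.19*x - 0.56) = 0.0608*x^4 - 0.2286*x^3 - 0.3294*x^2 + 2.0023*x - 1.7752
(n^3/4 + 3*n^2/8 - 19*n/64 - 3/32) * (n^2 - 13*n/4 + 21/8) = n^5/4 - 7*n^4/16 - 55*n^3/64 + 475*n^2/256 - 243*n/512 - 63/256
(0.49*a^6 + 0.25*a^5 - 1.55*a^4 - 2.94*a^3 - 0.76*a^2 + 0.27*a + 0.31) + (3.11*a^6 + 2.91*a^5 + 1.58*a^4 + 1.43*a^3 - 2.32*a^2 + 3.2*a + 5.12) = 3.6*a^6 + 3.16*a^5 + 0.03*a^4 - 1.51*a^3 - 3.08*a^2 + 3.47*a + 5.43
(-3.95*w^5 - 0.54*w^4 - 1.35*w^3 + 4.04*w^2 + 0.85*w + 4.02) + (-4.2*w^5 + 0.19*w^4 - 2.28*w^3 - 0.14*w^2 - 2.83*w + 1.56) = -8.15*w^5 - 0.35*w^4 - 3.63*w^3 + 3.9*w^2 - 1.98*w + 5.58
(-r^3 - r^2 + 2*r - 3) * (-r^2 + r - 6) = r^5 + 3*r^3 + 11*r^2 - 15*r + 18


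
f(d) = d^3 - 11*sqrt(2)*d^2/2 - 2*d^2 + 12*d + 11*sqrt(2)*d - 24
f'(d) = 3*d^2 - 11*sqrt(2)*d - 4*d + 12 + 11*sqrt(2)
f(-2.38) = -158.45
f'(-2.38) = 91.09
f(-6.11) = -785.51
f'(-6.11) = 259.04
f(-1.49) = -90.08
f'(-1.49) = 63.36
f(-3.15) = -239.08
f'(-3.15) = 118.93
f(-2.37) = -157.54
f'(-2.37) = 90.76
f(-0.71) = -48.85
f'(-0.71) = 42.95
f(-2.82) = -201.89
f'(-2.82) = 106.56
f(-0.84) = -54.64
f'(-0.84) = 46.10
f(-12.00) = -3490.73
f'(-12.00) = 694.23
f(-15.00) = -6012.43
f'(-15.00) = 995.90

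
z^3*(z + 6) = z^4 + 6*z^3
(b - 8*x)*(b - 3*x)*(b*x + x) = b^3*x - 11*b^2*x^2 + b^2*x + 24*b*x^3 - 11*b*x^2 + 24*x^3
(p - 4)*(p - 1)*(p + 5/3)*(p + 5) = p^4 + 5*p^3/3 - 21*p^2 - 15*p + 100/3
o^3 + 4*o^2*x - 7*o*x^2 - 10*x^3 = (o - 2*x)*(o + x)*(o + 5*x)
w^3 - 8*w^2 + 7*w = w*(w - 7)*(w - 1)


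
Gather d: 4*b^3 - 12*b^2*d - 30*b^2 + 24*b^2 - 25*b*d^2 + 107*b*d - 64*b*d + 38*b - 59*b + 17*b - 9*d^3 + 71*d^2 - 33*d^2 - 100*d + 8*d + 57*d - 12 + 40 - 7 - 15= 4*b^3 - 6*b^2 - 4*b - 9*d^3 + d^2*(38 - 25*b) + d*(-12*b^2 + 43*b - 35) + 6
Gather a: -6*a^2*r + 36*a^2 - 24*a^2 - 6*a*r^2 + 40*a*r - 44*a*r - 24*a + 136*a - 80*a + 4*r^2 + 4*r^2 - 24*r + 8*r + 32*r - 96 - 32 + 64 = a^2*(12 - 6*r) + a*(-6*r^2 - 4*r + 32) + 8*r^2 + 16*r - 64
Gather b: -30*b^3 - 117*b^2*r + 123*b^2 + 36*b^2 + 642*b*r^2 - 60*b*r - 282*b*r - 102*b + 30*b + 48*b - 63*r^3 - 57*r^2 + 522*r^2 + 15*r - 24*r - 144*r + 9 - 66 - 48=-30*b^3 + b^2*(159 - 117*r) + b*(642*r^2 - 342*r - 24) - 63*r^3 + 465*r^2 - 153*r - 105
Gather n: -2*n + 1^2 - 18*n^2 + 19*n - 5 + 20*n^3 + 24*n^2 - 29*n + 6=20*n^3 + 6*n^2 - 12*n + 2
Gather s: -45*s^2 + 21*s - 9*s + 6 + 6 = -45*s^2 + 12*s + 12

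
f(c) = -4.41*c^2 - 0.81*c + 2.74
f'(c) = -8.82*c - 0.81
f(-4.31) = -75.69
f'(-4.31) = 37.20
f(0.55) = 0.96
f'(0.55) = -5.66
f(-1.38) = -4.54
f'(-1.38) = 11.36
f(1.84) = -13.68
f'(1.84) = -17.04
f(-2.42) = -21.13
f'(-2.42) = 20.53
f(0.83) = -0.97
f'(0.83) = -8.13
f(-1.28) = -3.45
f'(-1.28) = 10.48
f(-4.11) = -68.43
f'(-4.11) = 35.44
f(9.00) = -361.76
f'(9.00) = -80.19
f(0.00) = 2.74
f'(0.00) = -0.81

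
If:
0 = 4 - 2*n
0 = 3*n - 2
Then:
No Solution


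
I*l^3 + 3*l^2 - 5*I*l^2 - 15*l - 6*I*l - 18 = (l - 6)*(l - 3*I)*(I*l + I)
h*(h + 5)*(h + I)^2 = h^4 + 5*h^3 + 2*I*h^3 - h^2 + 10*I*h^2 - 5*h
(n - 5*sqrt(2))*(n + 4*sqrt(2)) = n^2 - sqrt(2)*n - 40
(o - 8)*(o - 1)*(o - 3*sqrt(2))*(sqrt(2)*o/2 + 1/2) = sqrt(2)*o^4/2 - 9*sqrt(2)*o^3/2 - 5*o^3/2 + 5*sqrt(2)*o^2/2 + 45*o^2/2 - 20*o + 27*sqrt(2)*o/2 - 12*sqrt(2)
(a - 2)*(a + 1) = a^2 - a - 2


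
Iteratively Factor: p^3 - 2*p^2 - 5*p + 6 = (p + 2)*(p^2 - 4*p + 3) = (p - 3)*(p + 2)*(p - 1)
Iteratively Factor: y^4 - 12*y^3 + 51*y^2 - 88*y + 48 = (y - 4)*(y^3 - 8*y^2 + 19*y - 12) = (y - 4)^2*(y^2 - 4*y + 3) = (y - 4)^2*(y - 3)*(y - 1)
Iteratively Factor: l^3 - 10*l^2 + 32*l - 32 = (l - 4)*(l^2 - 6*l + 8) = (l - 4)*(l - 2)*(l - 4)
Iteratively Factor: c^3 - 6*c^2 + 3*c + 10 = (c - 2)*(c^2 - 4*c - 5) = (c - 2)*(c + 1)*(c - 5)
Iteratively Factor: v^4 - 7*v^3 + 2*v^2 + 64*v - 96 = (v - 2)*(v^3 - 5*v^2 - 8*v + 48) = (v - 4)*(v - 2)*(v^2 - v - 12) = (v - 4)*(v - 2)*(v + 3)*(v - 4)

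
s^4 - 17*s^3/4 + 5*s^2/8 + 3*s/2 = s*(s - 4)*(s - 3/4)*(s + 1/2)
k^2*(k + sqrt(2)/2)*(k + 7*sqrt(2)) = k^4 + 15*sqrt(2)*k^3/2 + 7*k^2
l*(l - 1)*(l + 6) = l^3 + 5*l^2 - 6*l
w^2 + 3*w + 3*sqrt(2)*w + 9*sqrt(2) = (w + 3)*(w + 3*sqrt(2))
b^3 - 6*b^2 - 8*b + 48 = (b - 6)*(b - 2*sqrt(2))*(b + 2*sqrt(2))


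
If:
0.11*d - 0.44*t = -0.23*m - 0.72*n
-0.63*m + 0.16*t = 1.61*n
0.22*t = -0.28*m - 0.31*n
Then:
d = 2.60615548834727*t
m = -1.58043052837573*t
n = 0.717808219178082*t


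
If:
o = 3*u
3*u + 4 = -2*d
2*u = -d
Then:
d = -8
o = 12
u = 4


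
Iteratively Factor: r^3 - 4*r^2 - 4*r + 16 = (r + 2)*(r^2 - 6*r + 8) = (r - 2)*(r + 2)*(r - 4)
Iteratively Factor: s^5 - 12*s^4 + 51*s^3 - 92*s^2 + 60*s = (s - 2)*(s^4 - 10*s^3 + 31*s^2 - 30*s) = (s - 3)*(s - 2)*(s^3 - 7*s^2 + 10*s) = (s - 5)*(s - 3)*(s - 2)*(s^2 - 2*s) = (s - 5)*(s - 3)*(s - 2)^2*(s)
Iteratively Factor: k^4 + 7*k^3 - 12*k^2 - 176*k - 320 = (k + 4)*(k^3 + 3*k^2 - 24*k - 80) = (k + 4)^2*(k^2 - k - 20) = (k + 4)^3*(k - 5)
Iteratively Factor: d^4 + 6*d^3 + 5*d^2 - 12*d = (d)*(d^3 + 6*d^2 + 5*d - 12) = d*(d - 1)*(d^2 + 7*d + 12) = d*(d - 1)*(d + 4)*(d + 3)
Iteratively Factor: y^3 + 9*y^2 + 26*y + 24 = (y + 3)*(y^2 + 6*y + 8) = (y + 2)*(y + 3)*(y + 4)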